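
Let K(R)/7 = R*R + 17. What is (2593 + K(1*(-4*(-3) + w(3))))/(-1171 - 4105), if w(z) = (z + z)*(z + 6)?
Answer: -8301/1319 ≈ -6.2934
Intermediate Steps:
w(z) = 2*z*(6 + z) (w(z) = (2*z)*(6 + z) = 2*z*(6 + z))
K(R) = 119 + 7*R² (K(R) = 7*(R*R + 17) = 7*(R² + 17) = 7*(17 + R²) = 119 + 7*R²)
(2593 + K(1*(-4*(-3) + w(3))))/(-1171 - 4105) = (2593 + (119 + 7*(1*(-4*(-3) + 2*3*(6 + 3)))²))/(-1171 - 4105) = (2593 + (119 + 7*(1*(12 + 2*3*9))²))/(-5276) = (2593 + (119 + 7*(1*(12 + 54))²))*(-1/5276) = (2593 + (119 + 7*(1*66)²))*(-1/5276) = (2593 + (119 + 7*66²))*(-1/5276) = (2593 + (119 + 7*4356))*(-1/5276) = (2593 + (119 + 30492))*(-1/5276) = (2593 + 30611)*(-1/5276) = 33204*(-1/5276) = -8301/1319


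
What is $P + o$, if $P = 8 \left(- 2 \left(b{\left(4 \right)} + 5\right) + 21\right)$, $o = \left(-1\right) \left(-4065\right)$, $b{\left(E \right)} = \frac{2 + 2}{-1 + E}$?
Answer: $\frac{12395}{3} \approx 4131.7$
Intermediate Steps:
$b{\left(E \right)} = \frac{4}{-1 + E}$
$o = 4065$
$P = \frac{200}{3}$ ($P = 8 \left(- 2 \left(\frac{4}{-1 + 4} + 5\right) + 21\right) = 8 \left(- 2 \left(\frac{4}{3} + 5\right) + 21\right) = 8 \left(\left(-2\right) \frac{19}{3} + 21\right) = 8 \left(- \frac{38}{3} + 21\right) = 8 \cdot \frac{25}{3} = \frac{200}{3} \approx 66.667$)
$P + o = \frac{200}{3} + 4065 = \frac{12395}{3}$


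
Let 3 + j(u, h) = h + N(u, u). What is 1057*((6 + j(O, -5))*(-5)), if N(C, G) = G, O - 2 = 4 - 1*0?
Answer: -21140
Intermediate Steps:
O = 6 (O = 2 + (4 - 1*0) = 2 + (4 + 0) = 2 + 4 = 6)
j(u, h) = -3 + h + u (j(u, h) = -3 + (h + u) = -3 + h + u)
1057*((6 + j(O, -5))*(-5)) = 1057*((6 + (-3 - 5 + 6))*(-5)) = 1057*((6 - 2)*(-5)) = 1057*(4*(-5)) = 1057*(-20) = -21140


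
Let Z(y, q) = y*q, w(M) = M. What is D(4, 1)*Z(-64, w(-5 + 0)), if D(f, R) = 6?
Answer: 1920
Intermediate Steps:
Z(y, q) = q*y
D(4, 1)*Z(-64, w(-5 + 0)) = 6*((-5 + 0)*(-64)) = 6*(-5*(-64)) = 6*320 = 1920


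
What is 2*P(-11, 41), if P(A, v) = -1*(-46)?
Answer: 92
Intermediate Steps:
P(A, v) = 46
2*P(-11, 41) = 2*46 = 92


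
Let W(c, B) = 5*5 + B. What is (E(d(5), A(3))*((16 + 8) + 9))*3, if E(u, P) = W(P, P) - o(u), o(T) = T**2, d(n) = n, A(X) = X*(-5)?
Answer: -1485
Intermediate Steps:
A(X) = -5*X
W(c, B) = 25 + B
E(u, P) = 25 + P - u**2 (E(u, P) = (25 + P) - u**2 = 25 + P - u**2)
(E(d(5), A(3))*((16 + 8) + 9))*3 = ((25 - 5*3 - 1*5**2)*((16 + 8) + 9))*3 = ((25 - 15 - 1*25)*(24 + 9))*3 = ((25 - 15 - 25)*33)*3 = -15*33*3 = -495*3 = -1485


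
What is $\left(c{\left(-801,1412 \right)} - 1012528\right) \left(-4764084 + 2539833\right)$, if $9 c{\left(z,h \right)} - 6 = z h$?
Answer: $2531632108362$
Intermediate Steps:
$c{\left(z,h \right)} = \frac{2}{3} + \frac{h z}{9}$ ($c{\left(z,h \right)} = \frac{2}{3} + \frac{z h}{9} = \frac{2}{3} + \frac{h z}{9}$)
$\left(c{\left(-801,1412 \right)} - 1012528\right) \left(-4764084 + 2539833\right) = \left(\left(\frac{2}{3} + \frac{1}{9} \cdot 1412 \left(-801\right)\right) - 1012528\right) \left(-4764084 + 2539833\right) = \left(\left(\frac{2}{3} - 125668\right) - 1012528\right) \left(-2224251\right) = \left(- \frac{377002}{3} - 1012528\right) \left(-2224251\right) = \left(- \frac{3414586}{3}\right) \left(-2224251\right) = 2531632108362$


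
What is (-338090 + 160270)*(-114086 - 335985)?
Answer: 80031625220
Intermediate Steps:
(-338090 + 160270)*(-114086 - 335985) = -177820*(-450071) = 80031625220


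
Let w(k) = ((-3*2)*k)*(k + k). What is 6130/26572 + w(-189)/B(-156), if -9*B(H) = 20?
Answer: 12813923887/66430 ≈ 1.9289e+5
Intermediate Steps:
B(H) = -20/9 (B(H) = -⅑*20 = -20/9)
w(k) = -12*k² (w(k) = (-6*k)*(2*k) = -12*k²)
6130/26572 + w(-189)/B(-156) = 6130/26572 + (-12*(-189)²)/(-20/9) = 6130*(1/26572) - 12*35721*(-9/20) = 3065/13286 - 428652*(-9/20) = 3065/13286 + 964467/5 = 12813923887/66430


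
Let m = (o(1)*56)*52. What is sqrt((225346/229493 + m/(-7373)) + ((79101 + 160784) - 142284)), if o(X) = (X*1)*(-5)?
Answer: sqrt(2309454484915324351443)/153822899 ≈ 312.42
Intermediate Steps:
o(X) = -5*X (o(X) = X*(-5) = -5*X)
m = -14560 (m = (-5*1*56)*52 = -5*56*52 = -280*52 = -14560)
sqrt((225346/229493 + m/(-7373)) + ((79101 + 160784) - 142284)) = sqrt((225346/229493 - 14560/(-7373)) + ((79101 + 160784) - 142284)) = sqrt((225346*(1/229493) - 14560*(-1/7373)) + (239885 - 142284)) = sqrt((20486/20863 + 14560/7373) + 97601) = sqrt(454808558/153822899 + 97601) = sqrt(15013723573857/153822899) = sqrt(2309454484915324351443)/153822899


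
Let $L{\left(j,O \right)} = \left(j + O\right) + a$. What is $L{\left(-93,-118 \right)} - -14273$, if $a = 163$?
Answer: $14225$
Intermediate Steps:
$L{\left(j,O \right)} = 163 + O + j$ ($L{\left(j,O \right)} = \left(j + O\right) + 163 = \left(O + j\right) + 163 = 163 + O + j$)
$L{\left(-93,-118 \right)} - -14273 = \left(163 - 118 - 93\right) - -14273 = -48 + 14273 = 14225$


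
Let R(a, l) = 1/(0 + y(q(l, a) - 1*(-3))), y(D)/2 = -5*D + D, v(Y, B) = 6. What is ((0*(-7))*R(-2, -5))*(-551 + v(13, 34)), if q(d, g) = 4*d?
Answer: 0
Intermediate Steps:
y(D) = -8*D (y(D) = 2*(-5*D + D) = 2*(-4*D) = -8*D)
R(a, l) = 1/(-24 - 32*l) (R(a, l) = 1/(0 - 8*(4*l - 1*(-3))) = 1/(0 - 8*(4*l + 3)) = 1/(0 - 8*(3 + 4*l)) = 1/(0 + (-24 - 32*l)) = 1/(-24 - 32*l))
((0*(-7))*R(-2, -5))*(-551 + v(13, 34)) = ((0*(-7))*(1/(8*(-3 - 4*(-5)))))*(-551 + 6) = (0*(1/(8*(-3 + 20))))*(-545) = (0*((⅛)/17))*(-545) = (0*((⅛)*(1/17)))*(-545) = (0*(1/136))*(-545) = 0*(-545) = 0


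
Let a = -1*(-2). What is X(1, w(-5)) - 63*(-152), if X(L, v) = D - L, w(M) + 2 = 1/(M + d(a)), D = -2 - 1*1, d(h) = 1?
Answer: 9572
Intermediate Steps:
a = 2
D = -3 (D = -2 - 1 = -3)
w(M) = -2 + 1/(1 + M) (w(M) = -2 + 1/(M + 1) = -2 + 1/(1 + M))
X(L, v) = -3 - L
X(1, w(-5)) - 63*(-152) = (-3 - 1*1) - 63*(-152) = (-3 - 1) + 9576 = -4 + 9576 = 9572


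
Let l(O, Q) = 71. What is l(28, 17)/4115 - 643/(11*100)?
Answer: -513569/905300 ≈ -0.56729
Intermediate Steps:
l(28, 17)/4115 - 643/(11*100) = 71/4115 - 643/(11*100) = 71*(1/4115) - 643/1100 = 71/4115 - 643*1/1100 = 71/4115 - 643/1100 = -513569/905300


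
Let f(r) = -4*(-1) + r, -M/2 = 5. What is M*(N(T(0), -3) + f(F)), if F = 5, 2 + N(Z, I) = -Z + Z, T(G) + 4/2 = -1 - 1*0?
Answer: -70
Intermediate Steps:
M = -10 (M = -2*5 = -10)
T(G) = -3 (T(G) = -2 + (-1 - 1*0) = -2 + (-1 + 0) = -2 - 1 = -3)
N(Z, I) = -2 (N(Z, I) = -2 + (-Z + Z) = -2 + 0 = -2)
f(r) = 4 + r
M*(N(T(0), -3) + f(F)) = -10*(-2 + (4 + 5)) = -10*(-2 + 9) = -10*7 = -70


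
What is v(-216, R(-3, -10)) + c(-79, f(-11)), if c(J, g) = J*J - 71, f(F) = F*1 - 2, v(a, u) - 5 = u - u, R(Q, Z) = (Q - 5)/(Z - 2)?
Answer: 6175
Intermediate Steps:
R(Q, Z) = (-5 + Q)/(-2 + Z)
v(a, u) = 5 (v(a, u) = 5 + (u - u) = 5 + 0 = 5)
f(F) = -2 + F (f(F) = F - 2 = -2 + F)
c(J, g) = -71 + J² (c(J, g) = J² - 71 = -71 + J²)
v(-216, R(-3, -10)) + c(-79, f(-11)) = 5 + (-71 + (-79)²) = 5 + (-71 + 6241) = 5 + 6170 = 6175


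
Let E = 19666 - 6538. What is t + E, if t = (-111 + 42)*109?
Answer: 5607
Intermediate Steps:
E = 13128
t = -7521 (t = -69*109 = -7521)
t + E = -7521 + 13128 = 5607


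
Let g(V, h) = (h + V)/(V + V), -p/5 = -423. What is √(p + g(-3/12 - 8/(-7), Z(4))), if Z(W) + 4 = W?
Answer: √8462/2 ≈ 45.995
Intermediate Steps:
Z(W) = -4 + W
p = 2115 (p = -5*(-423) = 2115)
g(V, h) = (V + h)/(2*V) (g(V, h) = (V + h)/((2*V)) = (V + h)*(1/(2*V)) = (V + h)/(2*V))
√(p + g(-3/12 - 8/(-7), Z(4))) = √(2115 + ((-3/12 - 8/(-7)) + (-4 + 4))/(2*(-3/12 - 8/(-7)))) = √(2115 + ((-3*1/12 - 8*(-⅐)) + 0)/(2*(-3*1/12 - 8*(-⅐)))) = √(2115 + ((-¼ + 8/7) + 0)/(2*(-¼ + 8/7))) = √(2115 + (25/28 + 0)/(2*(25/28))) = √(2115 + (½)*(28/25)*(25/28)) = √(2115 + ½) = √(4231/2) = √8462/2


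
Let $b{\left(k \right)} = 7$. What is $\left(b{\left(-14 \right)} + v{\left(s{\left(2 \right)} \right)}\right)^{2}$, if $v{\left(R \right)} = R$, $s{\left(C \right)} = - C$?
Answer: $25$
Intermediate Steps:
$\left(b{\left(-14 \right)} + v{\left(s{\left(2 \right)} \right)}\right)^{2} = \left(7 - 2\right)^{2} = 5^{2} = 25$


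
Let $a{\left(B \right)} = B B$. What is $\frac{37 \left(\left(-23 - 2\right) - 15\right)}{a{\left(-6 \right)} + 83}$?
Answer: $- \frac{1480}{119} \approx -12.437$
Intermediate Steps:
$a{\left(B \right)} = B^{2}$
$\frac{37 \left(\left(-23 - 2\right) - 15\right)}{a{\left(-6 \right)} + 83} = \frac{37 \left(\left(-23 - 2\right) - 15\right)}{\left(-6\right)^{2} + 83} = \frac{37 \left(-25 - 15\right)}{36 + 83} = \frac{37 \left(-40\right)}{119} = \left(-1480\right) \frac{1}{119} = - \frac{1480}{119}$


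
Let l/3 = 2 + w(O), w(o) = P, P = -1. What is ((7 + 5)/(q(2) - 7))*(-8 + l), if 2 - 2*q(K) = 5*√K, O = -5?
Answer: 720/47 - 300*√2/47 ≈ 6.2923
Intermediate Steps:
w(o) = -1
q(K) = 1 - 5*√K/2
l = 3 (l = 3*(2 - 1) = 3*1 = 3)
((7 + 5)/(q(2) - 7))*(-8 + l) = ((7 + 5)/((1 - 5*√2/2) - 7))*(-8 + 3) = (12/(-6 - 5*√2/2))*(-5) = -60/(-6 - 5*√2/2)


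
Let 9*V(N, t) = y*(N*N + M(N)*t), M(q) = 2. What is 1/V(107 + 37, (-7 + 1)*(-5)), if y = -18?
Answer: -1/41592 ≈ -2.4043e-5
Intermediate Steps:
V(N, t) = -4*t - 2*N**2 (V(N, t) = (-18*(N*N + 2*t))/9 = (-18*(N**2 + 2*t))/9 = (-36*t - 18*N**2)/9 = -4*t - 2*N**2)
1/V(107 + 37, (-7 + 1)*(-5)) = 1/(-4*(-7 + 1)*(-5) - 2*(107 + 37)**2) = 1/(-(-24)*(-5) - 2*144**2) = 1/(-4*30 - 2*20736) = 1/(-120 - 41472) = 1/(-41592) = -1/41592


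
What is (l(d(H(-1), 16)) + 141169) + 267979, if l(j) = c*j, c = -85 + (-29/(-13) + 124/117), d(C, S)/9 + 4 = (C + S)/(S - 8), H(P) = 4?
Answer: 5333264/13 ≈ 4.1025e+5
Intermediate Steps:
d(C, S) = -36 + 9*(C + S)/(-8 + S) (d(C, S) = -36 + 9*((C + S)/(S - 8)) = -36 + 9*((C + S)/(-8 + S)) = -36 + 9*(C + S)/(-8 + S))
c = -9560/117 (c = -85 + (-29*(-1/13) + 124*(1/117)) = -85 + (29/13 + 124/117) = -85 + 385/117 = -9560/117 ≈ -81.709)
l(j) = -9560*j/117
(l(d(H(-1), 16)) + 141169) + 267979 = (-9560*(32 + 4 - 3*16)/(13*(-8 + 16)) + 141169) + 267979 = (-9560*(32 + 4 - 48)/(13*8) + 141169) + 267979 = (-9560*(-12)/(13*8) + 141169) + 267979 = (-9560/117*(-27/2) + 141169) + 267979 = (14340/13 + 141169) + 267979 = 1849537/13 + 267979 = 5333264/13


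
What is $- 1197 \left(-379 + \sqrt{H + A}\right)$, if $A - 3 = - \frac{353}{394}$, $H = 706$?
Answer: $453663 - \frac{1197 \sqrt{109923242}}{394} \approx 4.2181 \cdot 10^{5}$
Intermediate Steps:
$A = \frac{829}{394}$ ($A = 3 - \frac{353}{394} = \frac{829}{394} \approx 2.1041$)
$- 1197 \left(-379 + \sqrt{H + A}\right) = - 1197 \left(-379 + \sqrt{706 + \frac{829}{394}}\right) = - 1197 \left(-379 + \sqrt{\frac{278993}{394}}\right) = - 1197 \left(-379 + \frac{\sqrt{109923242}}{394}\right) = 453663 - \frac{1197 \sqrt{109923242}}{394}$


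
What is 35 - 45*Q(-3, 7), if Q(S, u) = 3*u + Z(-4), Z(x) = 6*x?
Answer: 170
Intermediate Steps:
Q(S, u) = -24 + 3*u (Q(S, u) = 3*u + 6*(-4) = 3*u - 24 = -24 + 3*u)
35 - 45*Q(-3, 7) = 35 - 45*(-24 + 3*7) = 35 - 45*(-24 + 21) = 35 - 45*(-3) = 35 + 135 = 170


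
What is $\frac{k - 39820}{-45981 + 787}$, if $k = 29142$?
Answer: $\frac{5339}{22597} \approx 0.23627$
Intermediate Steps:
$\frac{k - 39820}{-45981 + 787} = \frac{29142 - 39820}{-45981 + 787} = - \frac{10678}{-45194} = \left(-10678\right) \left(- \frac{1}{45194}\right) = \frac{5339}{22597}$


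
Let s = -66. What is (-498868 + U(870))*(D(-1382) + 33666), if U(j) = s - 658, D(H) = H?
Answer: -16128828128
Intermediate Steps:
U(j) = -724 (U(j) = -66 - 658 = -724)
(-498868 + U(870))*(D(-1382) + 33666) = (-498868 - 724)*(-1382 + 33666) = -499592*32284 = -16128828128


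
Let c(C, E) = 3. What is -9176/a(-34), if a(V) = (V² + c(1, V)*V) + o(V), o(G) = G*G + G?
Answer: -1147/272 ≈ -4.2169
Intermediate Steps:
o(G) = G + G² (o(G) = G² + G = G + G²)
a(V) = V² + 3*V + V*(1 + V) (a(V) = (V² + 3*V) + V*(1 + V) = V² + 3*V + V*(1 + V))
-9176/a(-34) = -9176*(-1/(68*(2 - 34))) = -9176/(2*(-34)*(-32)) = -9176/2176 = -9176*1/2176 = -1147/272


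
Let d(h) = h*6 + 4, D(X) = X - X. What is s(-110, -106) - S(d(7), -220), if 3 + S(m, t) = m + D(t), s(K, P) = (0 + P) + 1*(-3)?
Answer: -152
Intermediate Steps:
D(X) = 0
s(K, P) = -3 + P (s(K, P) = P - 3 = -3 + P)
d(h) = 4 + 6*h (d(h) = 6*h + 4 = 4 + 6*h)
S(m, t) = -3 + m (S(m, t) = -3 + (m + 0) = -3 + m)
s(-110, -106) - S(d(7), -220) = (-3 - 106) - (-3 + (4 + 6*7)) = -109 - (-3 + (4 + 42)) = -109 - (-3 + 46) = -109 - 1*43 = -109 - 43 = -152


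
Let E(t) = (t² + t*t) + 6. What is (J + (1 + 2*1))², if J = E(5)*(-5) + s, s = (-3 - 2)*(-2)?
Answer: 71289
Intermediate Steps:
s = 10 (s = -5*(-2) = 10)
E(t) = 6 + 2*t² (E(t) = (t² + t²) + 6 = 2*t² + 6 = 6 + 2*t²)
J = -270 (J = (6 + 2*5²)*(-5) + 10 = (6 + 2*25)*(-5) + 10 = (6 + 50)*(-5) + 10 = 56*(-5) + 10 = -280 + 10 = -270)
(J + (1 + 2*1))² = (-270 + (1 + 2*1))² = (-270 + (1 + 2))² = (-270 + 3)² = (-267)² = 71289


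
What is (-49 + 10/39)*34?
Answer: -64634/39 ≈ -1657.3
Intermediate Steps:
(-49 + 10/39)*34 = -1901/39*34 = -64634/39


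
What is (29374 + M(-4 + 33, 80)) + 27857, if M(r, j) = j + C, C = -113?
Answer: 57198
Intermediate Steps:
M(r, j) = -113 + j (M(r, j) = j - 113 = -113 + j)
(29374 + M(-4 + 33, 80)) + 27857 = (29374 + (-113 + 80)) + 27857 = (29374 - 33) + 27857 = 29341 + 27857 = 57198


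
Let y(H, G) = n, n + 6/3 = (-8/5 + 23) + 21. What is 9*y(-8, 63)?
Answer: 1818/5 ≈ 363.60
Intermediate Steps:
n = 202/5 (n = -2 + ((-8/5 + 23) + 21) = -2 + (107/5 + 21) = -2 + 212/5 = 202/5 ≈ 40.400)
y(H, G) = 202/5
9*y(-8, 63) = 9*(202/5) = 1818/5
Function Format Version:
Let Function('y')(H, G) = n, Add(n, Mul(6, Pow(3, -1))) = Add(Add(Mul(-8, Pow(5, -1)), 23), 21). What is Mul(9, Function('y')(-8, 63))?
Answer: Rational(1818, 5) ≈ 363.60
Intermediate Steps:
n = Rational(202, 5) (n = Add(-2, Add(Add(Mul(-8, Pow(5, -1)), 23), 21)) = Add(-2, Add(Add(Mul(-8, Rational(1, 5)), 23), 21)) = Add(-2, Add(Add(Rational(-8, 5), 23), 21)) = Add(-2, Add(Rational(107, 5), 21)) = Add(-2, Rational(212, 5)) = Rational(202, 5) ≈ 40.400)
Function('y')(H, G) = Rational(202, 5)
Mul(9, Function('y')(-8, 63)) = Mul(9, Rational(202, 5)) = Rational(1818, 5)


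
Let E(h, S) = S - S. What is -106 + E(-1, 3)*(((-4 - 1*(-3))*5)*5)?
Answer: -106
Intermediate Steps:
E(h, S) = 0
-106 + E(-1, 3)*(((-4 - 1*(-3))*5)*5) = -106 + 0*(((-4 - 1*(-3))*5)*5) = -106 + 0*(((-4 + 3)*5)*5) = -106 + 0*(-1*5*5) = -106 + 0*(-5*5) = -106 + 0*(-25) = -106 + 0 = -106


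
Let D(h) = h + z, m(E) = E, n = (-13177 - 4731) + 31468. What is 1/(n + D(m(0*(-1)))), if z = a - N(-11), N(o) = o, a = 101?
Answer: 1/13672 ≈ 7.3142e-5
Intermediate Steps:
n = 13560 (n = -17908 + 31468 = 13560)
z = 112 (z = 101 - 1*(-11) = 101 + 11 = 112)
D(h) = 112 + h (D(h) = h + 112 = 112 + h)
1/(n + D(m(0*(-1)))) = 1/(13560 + (112 + 0*(-1))) = 1/(13560 + (112 + 0)) = 1/(13560 + 112) = 1/13672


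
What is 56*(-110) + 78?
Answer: -6082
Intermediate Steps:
56*(-110) + 78 = -6160 + 78 = -6082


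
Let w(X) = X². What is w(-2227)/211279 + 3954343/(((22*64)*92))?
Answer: 1477907183241/27368236544 ≈ 54.001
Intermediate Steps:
w(-2227)/211279 + 3954343/(((22*64)*92)) = (-2227)²/211279 + 3954343/(((22*64)*92)) = 4959529*(1/211279) + 3954343/((1408*92)) = 4959529/211279 + 3954343/129536 = 1477907183241/27368236544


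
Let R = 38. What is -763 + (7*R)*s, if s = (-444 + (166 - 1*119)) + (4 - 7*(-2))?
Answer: -101577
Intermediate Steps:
s = -379 (s = (-444 + (166 - 119)) + (4 + 14) = (-444 + 47) + 18 = -397 + 18 = -379)
-763 + (7*R)*s = -763 + (7*38)*(-379) = -763 + 266*(-379) = -763 - 100814 = -101577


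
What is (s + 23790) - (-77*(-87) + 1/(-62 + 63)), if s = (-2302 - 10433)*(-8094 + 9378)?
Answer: -16334650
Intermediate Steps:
s = -16351740 (s = -12735*1284 = -16351740)
(s + 23790) - (-77*(-87) + 1/(-62 + 63)) = (-16351740 + 23790) - (-77*(-87) + 1/(-62 + 63)) = -16327950 - (6699 + 1/1) = -16327950 - (6699 + 1) = -16327950 - 1*6700 = -16327950 - 6700 = -16334650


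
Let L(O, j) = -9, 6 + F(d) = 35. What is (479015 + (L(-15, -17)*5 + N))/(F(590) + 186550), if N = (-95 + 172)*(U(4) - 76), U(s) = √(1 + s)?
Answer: 157706/62193 + 77*√5/186579 ≈ 2.5367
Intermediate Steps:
F(d) = 29 (F(d) = -6 + 35 = 29)
N = -5852 + 77*√5 (N = (-95 + 172)*(√(1 + 4) - 76) = 77*(√5 - 76) = 77*(-76 + √5) = -5852 + 77*√5 ≈ -5679.8)
(479015 + (L(-15, -17)*5 + N))/(F(590) + 186550) = (479015 + (-9*5 + (-5852 + 77*√5)))/(29 + 186550) = (479015 + (-45 + (-5852 + 77*√5)))/186579 = (479015 + (-5897 + 77*√5))*(1/186579) = (473118 + 77*√5)*(1/186579) = 157706/62193 + 77*√5/186579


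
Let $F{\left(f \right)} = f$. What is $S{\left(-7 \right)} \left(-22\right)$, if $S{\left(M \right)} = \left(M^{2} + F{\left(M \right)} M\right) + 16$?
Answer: $-2508$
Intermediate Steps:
$S{\left(M \right)} = 16 + 2 M^{2}$ ($S{\left(M \right)} = \left(M^{2} + M M\right) + 16 = \left(M^{2} + M^{2}\right) + 16 = 2 M^{2} + 16 = 16 + 2 M^{2}$)
$S{\left(-7 \right)} \left(-22\right) = \left(16 + 2 \left(-7\right)^{2}\right) \left(-22\right) = \left(16 + 2 \cdot 49\right) \left(-22\right) = \left(16 + 98\right) \left(-22\right) = 114 \left(-22\right) = -2508$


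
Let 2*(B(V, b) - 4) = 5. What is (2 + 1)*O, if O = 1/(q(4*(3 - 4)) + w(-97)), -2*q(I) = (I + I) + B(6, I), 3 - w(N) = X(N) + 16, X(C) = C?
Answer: 4/113 ≈ 0.035398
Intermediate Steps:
B(V, b) = 13/2 (B(V, b) = 4 + (½)*5 = 4 + 5/2 = 13/2)
w(N) = -13 - N (w(N) = 3 - (N + 16) = 3 - (16 + N) = 3 + (-16 - N) = -13 - N)
q(I) = -13/4 - I (q(I) = -((I + I) + 13/2)/2 = -(2*I + 13/2)/2 = -(13/2 + 2*I)/2 = -13/4 - I)
O = 4/339 (O = 1/((-13/4 - 4*(3 - 4)) + (-13 - 1*(-97))) = 1/((-13/4 - 4*(-1)) + (-13 + 97)) = 1/((-13/4 - 1*(-4)) + 84) = 1/((-13/4 + 4) + 84) = 1/(¾ + 84) = 1/(339/4) = 4/339 ≈ 0.011799)
(2 + 1)*O = (2 + 1)*(4/339) = 3*(4/339) = 4/113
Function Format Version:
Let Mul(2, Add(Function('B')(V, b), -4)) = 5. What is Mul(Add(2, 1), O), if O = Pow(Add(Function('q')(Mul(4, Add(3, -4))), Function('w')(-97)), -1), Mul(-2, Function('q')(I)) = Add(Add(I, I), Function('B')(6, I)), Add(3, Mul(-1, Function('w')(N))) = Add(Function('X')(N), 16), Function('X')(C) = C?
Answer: Rational(4, 113) ≈ 0.035398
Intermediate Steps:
Function('B')(V, b) = Rational(13, 2) (Function('B')(V, b) = Add(4, Mul(Rational(1, 2), 5)) = Add(4, Rational(5, 2)) = Rational(13, 2))
Function('w')(N) = Add(-13, Mul(-1, N)) (Function('w')(N) = Add(3, Mul(-1, Add(N, 16))) = Add(3, Mul(-1, Add(16, N))) = Add(3, Add(-16, Mul(-1, N))) = Add(-13, Mul(-1, N)))
Function('q')(I) = Add(Rational(-13, 4), Mul(-1, I)) (Function('q')(I) = Mul(Rational(-1, 2), Add(Add(I, I), Rational(13, 2))) = Mul(Rational(-1, 2), Add(Mul(2, I), Rational(13, 2))) = Mul(Rational(-1, 2), Add(Rational(13, 2), Mul(2, I))) = Add(Rational(-13, 4), Mul(-1, I)))
O = Rational(4, 339) (O = Pow(Add(Add(Rational(-13, 4), Mul(-1, Mul(4, Add(3, -4)))), Add(-13, Mul(-1, -97))), -1) = Pow(Add(Add(Rational(-13, 4), Mul(-1, Mul(4, -1))), Add(-13, 97)), -1) = Pow(Add(Add(Rational(-13, 4), Mul(-1, -4)), 84), -1) = Pow(Add(Add(Rational(-13, 4), 4), 84), -1) = Pow(Add(Rational(3, 4), 84), -1) = Pow(Rational(339, 4), -1) = Rational(4, 339) ≈ 0.011799)
Mul(Add(2, 1), O) = Mul(Add(2, 1), Rational(4, 339)) = Mul(3, Rational(4, 339)) = Rational(4, 113)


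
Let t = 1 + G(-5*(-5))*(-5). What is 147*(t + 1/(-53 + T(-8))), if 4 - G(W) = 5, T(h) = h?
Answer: 53655/61 ≈ 879.59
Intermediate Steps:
G(W) = -1 (G(W) = 4 - 1*5 = 4 - 5 = -1)
t = 6 (t = 1 - 1*(-5) = 1 + 5 = 6)
147*(t + 1/(-53 + T(-8))) = 147*(6 + 1/(-53 - 8)) = 147*(6 + 1/(-61)) = 147*(6 - 1/61) = 147*(365/61) = 53655/61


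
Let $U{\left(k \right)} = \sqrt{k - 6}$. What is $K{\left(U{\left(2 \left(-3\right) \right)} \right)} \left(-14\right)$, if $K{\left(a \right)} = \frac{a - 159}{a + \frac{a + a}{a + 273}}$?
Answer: $\frac{7 \left(- 14473 \sqrt{3} + 228 i\right)}{- 275 i + 2 \sqrt{3}} \approx -13.839 - 637.92 i$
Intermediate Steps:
$U{\left(k \right)} = \sqrt{-6 + k}$
$K{\left(a \right)} = \frac{-159 + a}{a + \frac{2 a}{273 + a}}$
$K{\left(U{\left(2 \left(-3\right) \right)} \right)} \left(-14\right) = \frac{-43407 + \left(\sqrt{-6 + 2 \left(-3\right)}\right)^{2} + 114 \sqrt{-6 + 2 \left(-3\right)}}{\sqrt{-6 + 2 \left(-3\right)} \left(275 + \sqrt{-6 + 2 \left(-3\right)}\right)} \left(-14\right) = \frac{-43407 + \left(\sqrt{-6 - 6}\right)^{2} + 114 \sqrt{-6 - 6}}{\sqrt{-6 - 6} \left(275 + \sqrt{-6 - 6}\right)} \left(-14\right) = \frac{-43407 + \left(\sqrt{-12}\right)^{2} + 114 \sqrt{-12}}{\sqrt{-12} \left(275 + \sqrt{-12}\right)} \left(-14\right) = \frac{-43407 + \left(2 i \sqrt{3}\right)^{2} + 114 \cdot 2 i \sqrt{3}}{2 i \sqrt{3} \left(275 + 2 i \sqrt{3}\right)} \left(-14\right) = \frac{- \frac{i \sqrt{3}}{6} \left(-43407 - 12 + 228 i \sqrt{3}\right)}{275 + 2 i \sqrt{3}} \left(-14\right) = \frac{- \frac{i \sqrt{3}}{6} \left(-43419 + 228 i \sqrt{3}\right)}{275 + 2 i \sqrt{3}} \left(-14\right) = - \frac{i \sqrt{3} \left(-43419 + 228 i \sqrt{3}\right)}{6 \left(275 + 2 i \sqrt{3}\right)} \left(-14\right) = \frac{7 i \sqrt{3} \left(-43419 + 228 i \sqrt{3}\right)}{3 \left(275 + 2 i \sqrt{3}\right)}$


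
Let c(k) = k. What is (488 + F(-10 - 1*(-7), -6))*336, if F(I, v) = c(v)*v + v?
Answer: 174048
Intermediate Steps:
F(I, v) = v + v**2 (F(I, v) = v*v + v = v**2 + v = v + v**2)
(488 + F(-10 - 1*(-7), -6))*336 = (488 - 6*(1 - 6))*336 = (488 - 6*(-5))*336 = (488 + 30)*336 = 518*336 = 174048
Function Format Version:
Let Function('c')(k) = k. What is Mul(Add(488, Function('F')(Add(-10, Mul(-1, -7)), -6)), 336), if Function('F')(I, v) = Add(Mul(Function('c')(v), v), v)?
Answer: 174048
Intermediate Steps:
Function('F')(I, v) = Add(v, Pow(v, 2)) (Function('F')(I, v) = Add(Mul(v, v), v) = Add(Pow(v, 2), v) = Add(v, Pow(v, 2)))
Mul(Add(488, Function('F')(Add(-10, Mul(-1, -7)), -6)), 336) = Mul(Add(488, Mul(-6, Add(1, -6))), 336) = Mul(Add(488, Mul(-6, -5)), 336) = Mul(Add(488, 30), 336) = Mul(518, 336) = 174048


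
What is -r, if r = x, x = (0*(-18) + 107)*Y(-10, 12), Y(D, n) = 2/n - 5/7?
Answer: 2461/42 ≈ 58.595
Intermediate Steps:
Y(D, n) = -5/7 + 2/n (Y(D, n) = 2/n - 5*⅐ = 2/n - 5/7 = -5/7 + 2/n)
x = -2461/42 (x = (0*(-18) + 107)*(-5/7 + 2/12) = (0 + 107)*(-5/7 + 2*(1/12)) = 107*(-5/7 + ⅙) = 107*(-23/42) = -2461/42 ≈ -58.595)
r = -2461/42 ≈ -58.595
-r = -1*(-2461/42) = 2461/42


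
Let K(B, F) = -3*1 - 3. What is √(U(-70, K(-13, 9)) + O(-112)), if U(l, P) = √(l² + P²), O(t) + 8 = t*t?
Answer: √(12536 + 2*√1234) ≈ 112.28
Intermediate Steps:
K(B, F) = -6 (K(B, F) = -3 - 3 = -6)
O(t) = -8 + t² (O(t) = -8 + t*t = -8 + t²)
U(l, P) = √(P² + l²)
√(U(-70, K(-13, 9)) + O(-112)) = √(√((-6)² + (-70)²) + (-8 + (-112)²)) = √(√(36 + 4900) + (-8 + 12544)) = √(√4936 + 12536) = √(2*√1234 + 12536) = √(12536 + 2*√1234)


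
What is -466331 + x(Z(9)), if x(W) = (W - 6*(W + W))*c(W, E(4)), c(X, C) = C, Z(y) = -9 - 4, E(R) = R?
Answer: -465759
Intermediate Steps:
Z(y) = -13
x(W) = -44*W (x(W) = (W - 6*(W + W))*4 = (W - 12*W)*4 = -11*W*4 = -44*W)
-466331 + x(Z(9)) = -466331 - 44*(-13) = -466331 + 572 = -465759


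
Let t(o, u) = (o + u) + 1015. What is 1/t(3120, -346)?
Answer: 1/3789 ≈ 0.00026392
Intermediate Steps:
t(o, u) = 1015 + o + u
1/t(3120, -346) = 1/(1015 + 3120 - 346) = 1/3789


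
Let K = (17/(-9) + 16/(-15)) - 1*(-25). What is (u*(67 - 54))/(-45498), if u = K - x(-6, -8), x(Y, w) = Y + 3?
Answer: -14651/2047410 ≈ -0.0071559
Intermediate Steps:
x(Y, w) = 3 + Y
K = 992/45 (K = (17*(-1/9) + 16*(-1/15)) + 25 = (-17/9 - 16/15) + 25 = -133/45 + 25 = 992/45 ≈ 22.044)
u = 1127/45 (u = 992/45 - (3 - 6) = 992/45 - 1*(-3) = 992/45 + 3 = 1127/45 ≈ 25.044)
(u*(67 - 54))/(-45498) = (1127*(67 - 54)/45)/(-45498) = ((1127/45)*13)*(-1/45498) = (14651/45)*(-1/45498) = -14651/2047410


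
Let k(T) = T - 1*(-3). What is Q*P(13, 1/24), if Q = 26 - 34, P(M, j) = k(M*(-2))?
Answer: 184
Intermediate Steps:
k(T) = 3 + T (k(T) = T + 3 = 3 + T)
P(M, j) = 3 - 2*M (P(M, j) = 3 + M*(-2) = 3 - 2*M)
Q = -8
Q*P(13, 1/24) = -8*(3 - 2*13) = -8*(3 - 26) = -8*(-23) = 184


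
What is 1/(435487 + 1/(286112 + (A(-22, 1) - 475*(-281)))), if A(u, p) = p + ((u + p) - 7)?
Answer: 419560/182712925721 ≈ 2.2963e-6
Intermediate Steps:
A(u, p) = -7 + u + 2*p (A(u, p) = p + ((p + u) - 7) = p + (-7 + p + u) = -7 + u + 2*p)
1/(435487 + 1/(286112 + (A(-22, 1) - 475*(-281)))) = 1/(435487 + 1/(286112 + ((-7 - 22 + 2*1) - 475*(-281)))) = 1/(435487 + 1/(286112 + ((-7 - 22 + 2) + 133475))) = 1/(435487 + 1/(286112 + (-27 + 133475))) = 1/(435487 + 1/(286112 + 133448)) = 1/(435487 + 1/419560) = 1/(182712925721/419560) = 419560/182712925721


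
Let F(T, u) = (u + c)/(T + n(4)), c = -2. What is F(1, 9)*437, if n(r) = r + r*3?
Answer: 3059/17 ≈ 179.94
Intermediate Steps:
n(r) = 4*r (n(r) = r + 3*r = 4*r)
F(T, u) = (-2 + u)/(16 + T) (F(T, u) = (u - 2)/(T + 4*4) = (-2 + u)/(T + 16) = (-2 + u)/(16 + T))
F(1, 9)*437 = ((-2 + 9)/(16 + 1))*437 = (7/17)*437 = 3059/17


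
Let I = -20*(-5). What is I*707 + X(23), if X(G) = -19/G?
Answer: 1626081/23 ≈ 70699.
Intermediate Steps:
I = 100
I*707 + X(23) = 100*707 - 19/23 = 70700 - 19*1/23 = 70700 - 19/23 = 1626081/23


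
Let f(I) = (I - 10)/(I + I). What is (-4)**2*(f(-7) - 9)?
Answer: -872/7 ≈ -124.57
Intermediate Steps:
f(I) = (-10 + I)/(2*I) (f(I) = (-10 + I)/((2*I)) = (-10 + I)*(1/(2*I)) = (-10 + I)/(2*I))
(-4)**2*(f(-7) - 9) = (-4)**2*((1/2)*(-10 - 7)/(-7) - 9) = 16*((1/2)*(-1/7)*(-17) - 9) = 16*(17/14 - 9) = 16*(-109/14) = -872/7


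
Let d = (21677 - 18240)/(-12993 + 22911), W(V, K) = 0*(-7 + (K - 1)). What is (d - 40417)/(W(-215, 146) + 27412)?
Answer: -400852369/271872216 ≈ -1.4744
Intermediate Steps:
W(V, K) = 0 (W(V, K) = 0*(-7 + (-1 + K)) = 0*(-8 + K) = 0)
d = 3437/9918 ≈ 0.34654
(d - 40417)/(W(-215, 146) + 27412) = (3437/9918 - 40417)/(0 + 27412) = -400852369/9918/27412 = -400852369/9918*1/27412 = -400852369/271872216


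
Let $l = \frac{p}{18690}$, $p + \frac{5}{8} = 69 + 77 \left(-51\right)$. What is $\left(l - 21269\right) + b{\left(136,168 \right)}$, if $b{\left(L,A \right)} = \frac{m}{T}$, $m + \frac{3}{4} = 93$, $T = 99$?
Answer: $- \frac{34980356659}{1644720} \approx -21268.0$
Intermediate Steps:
$m = \frac{369}{4}$ ($m = - \frac{3}{4} + 93 = \frac{369}{4} \approx 92.25$)
$p = - \frac{30869}{8}$ ($p = - \frac{5}{8} + \left(69 + 77 \left(-51\right)\right) = - \frac{5}{8} + \left(69 - 3927\right) = - \frac{5}{8} - 3858 = - \frac{30869}{8} \approx -3858.6$)
$b{\left(L,A \right)} = \frac{41}{44}$ ($b{\left(L,A \right)} = \frac{369}{4 \cdot 99} = \frac{369}{4} \cdot \frac{1}{99} = \frac{41}{44}$)
$l = - \frac{30869}{149520}$ ($l = - \frac{30869}{8 \cdot 18690} = \left(- \frac{30869}{8}\right) \frac{1}{18690} = - \frac{30869}{149520} \approx -0.20645$)
$\left(l - 21269\right) + b{\left(136,168 \right)} = \left(- \frac{30869}{149520} - 21269\right) + \frac{41}{44} = - \frac{3180171749}{149520} + \frac{41}{44} = - \frac{34980356659}{1644720}$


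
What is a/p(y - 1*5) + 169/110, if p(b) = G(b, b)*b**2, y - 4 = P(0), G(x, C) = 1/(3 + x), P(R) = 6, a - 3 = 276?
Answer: 49949/550 ≈ 90.816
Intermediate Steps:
a = 279 (a = 3 + 276 = 279)
y = 10 (y = 4 + 6 = 10)
p(b) = b**2/(3 + b)
a/p(y - 1*5) + 169/110 = 279/(((10 - 1*5)**2/(3 + (10 - 1*5)))) + 169/110 = 279/(((10 - 5)**2/(3 + (10 - 5)))) + 169*(1/110) = 279/((5**2/(3 + 5))) + 169/110 = 279/((25/8)) + 169/110 = 279/((25*(1/8))) + 169/110 = 279/(25/8) + 169/110 = 279*(8/25) + 169/110 = 2232/25 + 169/110 = 49949/550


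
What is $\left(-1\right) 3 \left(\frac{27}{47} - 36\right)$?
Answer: $\frac{4995}{47} \approx 106.28$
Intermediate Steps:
$\left(-1\right) 3 \left(\frac{27}{47} - 36\right) = - 3 \left(27 \cdot \frac{1}{47} - 36\right) = - 3 \left(\frac{27}{47} - 36\right) = \left(-3\right) \left(- \frac{1665}{47}\right) = \frac{4995}{47}$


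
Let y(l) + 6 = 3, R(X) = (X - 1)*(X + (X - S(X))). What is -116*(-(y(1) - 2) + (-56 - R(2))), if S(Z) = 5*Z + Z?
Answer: 4988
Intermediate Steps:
S(Z) = 6*Z
R(X) = -4*X*(-1 + X) (R(X) = (X - 1)*(X + (X - 6*X)) = (-1 + X)*(X + (X - 6*X)) = (-1 + X)*(X - 5*X) = (-1 + X)*(-4*X) = -4*X*(-1 + X))
y(l) = -3 (y(l) = -6 + 3 = -3)
-116*(-(y(1) - 2) + (-56 - R(2))) = -116*(-(-3 - 2) + (-56 - 4*2*(1 - 1*2))) = -116*(-1*(-5) + (-56 - 4*2*(1 - 2))) = -116*(5 + (-56 - 4*2*(-1))) = -116*(5 + (-56 - 1*(-8))) = -116*(5 + (-56 + 8)) = -116*(5 - 48) = -116*(-43) = 4988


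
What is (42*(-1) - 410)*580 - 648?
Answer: -262808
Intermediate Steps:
(42*(-1) - 410)*580 - 648 = (-42 - 410)*580 - 648 = -452*580 - 648 = -262160 - 648 = -262808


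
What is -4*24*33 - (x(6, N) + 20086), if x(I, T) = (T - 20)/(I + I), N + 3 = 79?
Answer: -69776/3 ≈ -23259.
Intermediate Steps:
N = 76 (N = -3 + 79 = 76)
x(I, T) = (-20 + T)/(2*I) (x(I, T) = (-20 + T)/((2*I)) = (-20 + T)*(1/(2*I)) = (-20 + T)/(2*I))
-4*24*33 - (x(6, N) + 20086) = -4*24*33 - ((½)*(-20 + 76)/6 + 20086) = -96*33 - ((½)*(⅙)*56 + 20086) = -3168 - (14/3 + 20086) = -3168 - 1*60272/3 = -3168 - 60272/3 = -69776/3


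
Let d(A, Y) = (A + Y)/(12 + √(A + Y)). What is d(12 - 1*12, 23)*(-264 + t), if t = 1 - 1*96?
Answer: -99084/121 + 8257*√23/121 ≈ -491.61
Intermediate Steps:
t = -95 (t = 1 - 96 = -95)
d(A, Y) = (A + Y)/(12 + √(A + Y))
d(12 - 1*12, 23)*(-264 + t) = (((12 - 1*12) + 23)/(12 + √((12 - 1*12) + 23)))*(-264 - 95) = (((12 - 12) + 23)/(12 + √((12 - 12) + 23)))*(-359) = ((0 + 23)/(12 + √(0 + 23)))*(-359) = (23/(12 + √23))*(-359) = -8257/(12 + √23)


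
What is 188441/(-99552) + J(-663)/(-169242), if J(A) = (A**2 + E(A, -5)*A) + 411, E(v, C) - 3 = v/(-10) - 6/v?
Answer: -59265347611/14040316320 ≈ -4.2211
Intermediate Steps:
E(v, C) = 3 - 6/v - v/10 (E(v, C) = 3 + (v/(-10) - 6/v) = 3 + (v*(-1/10) - 6/v) = 3 + (-v/10 - 6/v) = 3 + (-6/v - v/10) = 3 - 6/v - v/10)
J(A) = 411 + A**2 + A*(3 - 6/A - A/10) (J(A) = (A**2 + (3 - 6/A - A/10)*A) + 411 = (A**2 + A*(3 - 6/A - A/10)) + 411 = 411 + A**2 + A*(3 - 6/A - A/10))
188441/(-99552) + J(-663)/(-169242) = 188441/(-99552) + (405 + 3*(-663) + (9/10)*(-663)**2)/(-169242) = 188441*(-1/99552) + (405 - 1989 + (9/10)*439569)*(-1/169242) = -188441/99552 + (405 - 1989 + 3956121/10)*(-1/169242) = -188441/99552 + (3940281/10)*(-1/169242) = -188441/99552 - 1313427/564140 = -59265347611/14040316320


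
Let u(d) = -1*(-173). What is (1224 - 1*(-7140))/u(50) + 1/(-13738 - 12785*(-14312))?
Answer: 3174950780237/65670311448 ≈ 48.347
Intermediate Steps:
u(d) = 173
(1224 - 1*(-7140))/u(50) + 1/(-13738 - 12785*(-14312)) = (1224 - 1*(-7140))/173 + 1/(-13738 - 12785*(-14312)) = (1224 + 7140)*(1/173) - 1/14312/(-26523) = 8364*(1/173) - 1/26523*(-1/14312) = 8364/173 + 1/379597176 = 3174950780237/65670311448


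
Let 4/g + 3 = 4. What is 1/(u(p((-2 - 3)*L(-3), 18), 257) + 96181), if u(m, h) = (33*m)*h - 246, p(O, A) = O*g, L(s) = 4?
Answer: -1/582545 ≈ -1.7166e-6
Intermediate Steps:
g = 4 (g = 4/(-3 + 4) = 4/1 = 4*1 = 4)
p(O, A) = 4*O (p(O, A) = O*4 = 4*O)
u(m, h) = -246 + 33*h*m (u(m, h) = 33*h*m - 246 = -246 + 33*h*m)
1/(u(p((-2 - 3)*L(-3), 18), 257) + 96181) = 1/((-246 + 33*257*(4*((-2 - 3)*4))) + 96181) = 1/((-246 + 33*257*(4*(-5*4))) + 96181) = 1/((-246 + 33*257*(4*(-20))) + 96181) = 1/((-246 + 33*257*(-80)) + 96181) = 1/((-246 - 678480) + 96181) = 1/(-678726 + 96181) = 1/(-582545) = -1/582545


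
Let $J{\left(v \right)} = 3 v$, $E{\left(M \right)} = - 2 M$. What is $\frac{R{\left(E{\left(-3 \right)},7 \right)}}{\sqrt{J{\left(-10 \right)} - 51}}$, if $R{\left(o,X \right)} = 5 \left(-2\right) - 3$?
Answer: $\frac{13 i}{9} \approx 1.4444 i$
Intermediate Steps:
$R{\left(o,X \right)} = -13$ ($R{\left(o,X \right)} = -10 - 3 = -13$)
$\frac{R{\left(E{\left(-3 \right)},7 \right)}}{\sqrt{J{\left(-10 \right)} - 51}} = - \frac{13}{\sqrt{3 \left(-10\right) - 51}} = - \frac{13}{\sqrt{-30 - 51}} = - \frac{13}{\sqrt{-81}} = - \frac{13}{9 i} = - 13 \left(- \frac{i}{9}\right) = \frac{13 i}{9}$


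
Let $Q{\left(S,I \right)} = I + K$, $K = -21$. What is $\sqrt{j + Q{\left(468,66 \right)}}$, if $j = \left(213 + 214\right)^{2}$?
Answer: $\sqrt{182374} \approx 427.05$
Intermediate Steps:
$j = 182329$ ($j = 427^{2} = 182329$)
$Q{\left(S,I \right)} = -21 + I$ ($Q{\left(S,I \right)} = I - 21 = -21 + I$)
$\sqrt{j + Q{\left(468,66 \right)}} = \sqrt{182329 + \left(-21 + 66\right)} = \sqrt{182329 + 45} = \sqrt{182374}$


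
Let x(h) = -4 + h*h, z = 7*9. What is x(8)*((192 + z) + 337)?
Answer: 35520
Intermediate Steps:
z = 63
x(h) = -4 + h²
x(8)*((192 + z) + 337) = (-4 + 8²)*((192 + 63) + 337) = (-4 + 64)*(255 + 337) = 60*592 = 35520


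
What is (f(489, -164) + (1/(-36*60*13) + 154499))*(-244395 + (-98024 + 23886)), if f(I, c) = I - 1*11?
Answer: -1386177307528747/28080 ≈ -4.9365e+10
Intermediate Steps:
f(I, c) = -11 + I (f(I, c) = I - 11 = -11 + I)
(f(489, -164) + (1/(-36*60*13) + 154499))*(-244395 + (-98024 + 23886)) = ((-11 + 489) + (1/(-36*60*13) + 154499))*(-244395 + (-98024 + 23886)) = (478 + (1/(-2160*13) + 154499))*(-244395 - 74138) = (478 + (1/(-28080) + 154499))*(-318533) = (478 + (-1/28080 + 154499))*(-318533) = (478 + 4338331919/28080)*(-318533) = (4351754159/28080)*(-318533) = -1386177307528747/28080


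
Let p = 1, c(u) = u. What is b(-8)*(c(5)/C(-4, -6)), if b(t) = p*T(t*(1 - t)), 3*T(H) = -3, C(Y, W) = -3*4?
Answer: 5/12 ≈ 0.41667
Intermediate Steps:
C(Y, W) = -12
T(H) = -1 (T(H) = (1/3)*(-3) = -1)
b(t) = -1 (b(t) = 1*(-1) = -1)
b(-8)*(c(5)/C(-4, -6)) = -5/(-12) = -5*(-1)/12 = -1*(-5/12) = 5/12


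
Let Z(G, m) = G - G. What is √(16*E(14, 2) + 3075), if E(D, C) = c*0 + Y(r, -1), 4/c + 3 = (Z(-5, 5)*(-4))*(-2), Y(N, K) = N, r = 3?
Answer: 3*√347 ≈ 55.884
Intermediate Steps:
Z(G, m) = 0
c = -4/3 (c = 4/(-3 + (0*(-4))*(-2)) = 4/(-3 + 0*(-2)) = 4/(-3 + 0) = 4/(-3) = 4*(-⅓) = -4/3 ≈ -1.3333)
E(D, C) = 3 (E(D, C) = -4/3*0 + 3 = 0 + 3 = 3)
√(16*E(14, 2) + 3075) = √(16*3 + 3075) = √(48 + 3075) = √3123 = 3*√347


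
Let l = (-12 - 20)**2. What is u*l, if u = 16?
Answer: 16384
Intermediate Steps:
l = 1024 (l = (-32)**2 = 1024)
u*l = 16*1024 = 16384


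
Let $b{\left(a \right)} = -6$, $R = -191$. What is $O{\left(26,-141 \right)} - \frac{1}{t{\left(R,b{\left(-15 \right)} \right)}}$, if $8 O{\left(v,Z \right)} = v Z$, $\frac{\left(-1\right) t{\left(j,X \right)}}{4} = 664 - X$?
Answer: $- \frac{1228109}{2680} \approx -458.25$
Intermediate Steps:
$t{\left(j,X \right)} = -2656 + 4 X$ ($t{\left(j,X \right)} = - 4 \left(664 - X\right) = -2656 + 4 X$)
$O{\left(v,Z \right)} = \frac{Z v}{8}$ ($O{\left(v,Z \right)} = \frac{v Z}{8} = \frac{Z v}{8}$)
$O{\left(26,-141 \right)} - \frac{1}{t{\left(R,b{\left(-15 \right)} \right)}} = \frac{1}{8} \left(-141\right) 26 - \frac{1}{-2656 + 4 \left(-6\right)} = - \frac{1833}{4} - \frac{1}{-2656 - 24} = - \frac{1833}{4} - \frac{1}{-2680} = - \frac{1833}{4} - - \frac{1}{2680} = - \frac{1833}{4} + \frac{1}{2680} = - \frac{1228109}{2680}$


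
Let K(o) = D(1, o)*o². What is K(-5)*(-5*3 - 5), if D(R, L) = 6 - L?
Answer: -5500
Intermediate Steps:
K(o) = o²*(6 - o) (K(o) = (6 - o)*o² = o²*(6 - o))
K(-5)*(-5*3 - 5) = ((-5)²*(6 - 1*(-5)))*(-5*3 - 5) = (25*(6 + 5))*(-15 - 5) = (25*11)*(-20) = 275*(-20) = -5500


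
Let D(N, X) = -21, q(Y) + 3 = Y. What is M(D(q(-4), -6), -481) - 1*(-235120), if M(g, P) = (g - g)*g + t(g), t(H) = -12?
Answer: 235108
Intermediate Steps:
q(Y) = -3 + Y
M(g, P) = -12 (M(g, P) = (g - g)*g - 12 = 0*g - 12 = 0 - 12 = -12)
M(D(q(-4), -6), -481) - 1*(-235120) = -12 - 1*(-235120) = -12 + 235120 = 235108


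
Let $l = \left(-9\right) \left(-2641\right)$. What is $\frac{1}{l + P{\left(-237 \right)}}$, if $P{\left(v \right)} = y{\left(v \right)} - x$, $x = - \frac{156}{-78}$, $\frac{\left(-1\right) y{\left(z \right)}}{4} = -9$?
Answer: $\frac{1}{23803} \approx 4.2011 \cdot 10^{-5}$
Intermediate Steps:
$l = 23769$
$y{\left(z \right)} = 36$ ($y{\left(z \right)} = \left(-4\right) \left(-9\right) = 36$)
$x = 2$ ($x = \left(-156\right) \left(- \frac{1}{78}\right) = 2$)
$P{\left(v \right)} = 34$ ($P{\left(v \right)} = 36 - 2 = 34$)
$\frac{1}{l + P{\left(-237 \right)}} = \frac{1}{23769 + 34} = \frac{1}{23803}$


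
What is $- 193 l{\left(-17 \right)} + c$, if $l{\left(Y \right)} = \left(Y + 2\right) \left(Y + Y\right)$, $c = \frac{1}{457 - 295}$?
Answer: $- \frac{15945659}{162} \approx -98430.0$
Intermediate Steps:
$c = \frac{1}{162} \approx 0.0061728$
$l{\left(Y \right)} = 2 Y \left(2 + Y\right)$ ($l{\left(Y \right)} = \left(2 + Y\right) 2 Y = 2 Y \left(2 + Y\right)$)
$- 193 l{\left(-17 \right)} + c = - 193 \cdot 2 \left(-17\right) \left(2 - 17\right) + \frac{1}{162} = - 193 \cdot 2 \left(-17\right) \left(-15\right) + \frac{1}{162} = \left(-193\right) 510 + \frac{1}{162} = -98430 + \frac{1}{162} = - \frac{15945659}{162}$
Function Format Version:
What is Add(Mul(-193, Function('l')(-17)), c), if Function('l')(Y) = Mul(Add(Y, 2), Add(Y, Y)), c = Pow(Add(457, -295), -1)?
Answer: Rational(-15945659, 162) ≈ -98430.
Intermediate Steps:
c = Rational(1, 162) (c = Pow(162, -1) = Rational(1, 162) ≈ 0.0061728)
Function('l')(Y) = Mul(2, Y, Add(2, Y)) (Function('l')(Y) = Mul(Add(2, Y), Mul(2, Y)) = Mul(2, Y, Add(2, Y)))
Add(Mul(-193, Function('l')(-17)), c) = Add(Mul(-193, Mul(2, -17, Add(2, -17))), Rational(1, 162)) = Add(Mul(-193, Mul(2, -17, -15)), Rational(1, 162)) = Add(Mul(-193, 510), Rational(1, 162)) = Add(-98430, Rational(1, 162)) = Rational(-15945659, 162)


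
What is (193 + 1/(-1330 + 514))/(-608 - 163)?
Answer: -157487/629136 ≈ -0.25032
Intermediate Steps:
(193 + 1/(-1330 + 514))/(-608 - 163) = (193 + 1/(-816))/(-771) = (193 - 1/816)*(-1/771) = (157487/816)*(-1/771) = -157487/629136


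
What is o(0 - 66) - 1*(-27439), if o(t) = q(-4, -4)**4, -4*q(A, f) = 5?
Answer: 7025009/256 ≈ 27441.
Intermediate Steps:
q(A, f) = -5/4 (q(A, f) = -1/4*5 = -5/4)
o(t) = 625/256 (o(t) = (-5/4)**4 = 625/256)
o(0 - 66) - 1*(-27439) = 625/256 - 1*(-27439) = 625/256 + 27439 = 7025009/256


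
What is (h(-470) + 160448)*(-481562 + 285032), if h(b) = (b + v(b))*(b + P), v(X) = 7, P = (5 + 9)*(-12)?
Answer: -89586628260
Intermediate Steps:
P = -168 (P = 14*(-12) = -168)
h(b) = (-168 + b)*(7 + b) (h(b) = (b + 7)*(b - 168) = (7 + b)*(-168 + b) = (-168 + b)*(7 + b))
(h(-470) + 160448)*(-481562 + 285032) = ((-1176 + (-470)² - 161*(-470)) + 160448)*(-481562 + 285032) = ((-1176 + 220900 + 75670) + 160448)*(-196530) = (295394 + 160448)*(-196530) = 455842*(-196530) = -89586628260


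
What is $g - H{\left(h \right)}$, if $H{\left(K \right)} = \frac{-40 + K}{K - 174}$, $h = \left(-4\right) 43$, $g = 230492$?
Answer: $\frac{39875010}{173} \approx 2.3049 \cdot 10^{5}$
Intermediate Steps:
$h = -172$
$H{\left(K \right)} = \frac{-40 + K}{-174 + K}$
$g - H{\left(h \right)} = 230492 - \frac{-40 - 172}{-174 - 172} = 230492 - \frac{1}{-346} \left(-212\right) = 230492 - \left(- \frac{1}{346}\right) \left(-212\right) = 230492 - \frac{106}{173} = \frac{39875010}{173}$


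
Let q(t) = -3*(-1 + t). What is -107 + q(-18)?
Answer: -50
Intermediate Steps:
q(t) = 3 - 3*t
-107 + q(-18) = -107 + (3 - 3*(-18)) = -107 + (3 + 54) = -107 + 57 = -50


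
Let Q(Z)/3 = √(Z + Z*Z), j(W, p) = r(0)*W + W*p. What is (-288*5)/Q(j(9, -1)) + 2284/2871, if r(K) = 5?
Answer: 2284/2871 - 80*√37/37 ≈ -12.356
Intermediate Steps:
j(W, p) = 5*W + W*p
Q(Z) = 3*√(Z + Z²) (Q(Z) = 3*√(Z + Z*Z) = 3*√(Z + Z²))
(-288*5)/Q(j(9, -1)) + 2284/2871 = (-288*5)/((3*√((9*(5 - 1))*(1 + 9*(5 - 1))))) + 2284/2871 = (-288*5)/((3*√((9*4)*(1 + 9*4)))) + 2284*(1/2871) = -1440*1/(18*√(1 + 36)) + 2284/2871 = -1440*√37/666 + 2284/2871 = -80*√37/37 + 2284/2871 = 2284/2871 - 80*√37/37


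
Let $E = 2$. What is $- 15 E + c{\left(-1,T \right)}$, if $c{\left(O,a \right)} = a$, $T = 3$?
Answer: $-27$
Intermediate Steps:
$- 15 E + c{\left(-1,T \right)} = \left(-15\right) 2 + 3 = -30 + 3 = -27$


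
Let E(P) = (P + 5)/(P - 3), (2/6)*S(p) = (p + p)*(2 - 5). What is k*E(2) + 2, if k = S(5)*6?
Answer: 3782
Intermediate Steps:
S(p) = -18*p (S(p) = 3*((p + p)*(2 - 5)) = 3*((2*p)*(-3)) = 3*(-6*p) = -18*p)
k = -540 (k = -18*5*6 = -90*6 = -540)
E(P) = (5 + P)/(-3 + P)
k*E(2) + 2 = -540*(5 + 2)/(-3 + 2) + 2 = -540*7/(-1) + 2 = -(-540)*7 + 2 = -540*(-7) + 2 = 3780 + 2 = 3782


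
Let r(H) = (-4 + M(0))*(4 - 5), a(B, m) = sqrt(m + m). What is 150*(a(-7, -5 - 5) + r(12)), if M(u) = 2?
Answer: 300 + 300*I*sqrt(5) ≈ 300.0 + 670.82*I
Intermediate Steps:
a(B, m) = sqrt(2)*sqrt(m) (a(B, m) = sqrt(2*m) = sqrt(2)*sqrt(m))
r(H) = 2 (r(H) = (-4 + 2)*(4 - 5) = -2*(-1) = 2)
150*(a(-7, -5 - 5) + r(12)) = 150*(sqrt(2)*sqrt(-5 - 5) + 2) = 150*(sqrt(2)*sqrt(-10) + 2) = 150*(sqrt(2)*(I*sqrt(10)) + 2) = 150*(2*I*sqrt(5) + 2) = 150*(2 + 2*I*sqrt(5)) = 300 + 300*I*sqrt(5)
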